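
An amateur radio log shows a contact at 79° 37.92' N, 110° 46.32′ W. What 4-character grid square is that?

Add 180° to longitude and 90° to latitude: 69.23, 169.63.
Field (20°×10°, letters A–R): 69.23/20 → 3 → D, 169.63/10 → 16 → Q; chars DQ.
Square (2°×1°, digits 0–9): 9.23/2 → 4, 9.63/1 → 9; chars 49.

DQ49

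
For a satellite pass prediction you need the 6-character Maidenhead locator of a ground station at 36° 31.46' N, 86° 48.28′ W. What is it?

Add 180° to longitude and 90° to latitude: 93.1953, 126.5243.
Field: 93.1953/20 → 4 → E, 126.5243/10 → 12 → M; chars EM.
Square: 13.1953/2 → 6, 6.5243/1 → 6; chars 66.
Subsquare: 1.1953/0.0833333 → 14 → o, 0.5243/0.0416667 → 12 → m; chars om.

EM66om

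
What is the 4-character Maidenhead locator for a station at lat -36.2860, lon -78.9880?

Add 180° to longitude and 90° to latitude: 101.01, 53.71.
Field: lon ⌊101.01/20⌋ = 5 → F; lat ⌊53.71/10⌋ = 5 → F.
Square: lon ⌊1.01/2⌋ = 0; lat ⌊3.71/1⌋ = 3.

FF03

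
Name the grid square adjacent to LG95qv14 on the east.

LG95qv24

Longitude extended square 1; +1 → 2.
The latitude characters are unchanged.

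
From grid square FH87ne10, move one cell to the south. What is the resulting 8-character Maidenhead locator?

FH87nd19

Latitude extended square 0; −1 → -1, wraps to 9, carry into subsquare.
Latitude subsquare e = 4; −1 → 3 = d.
The longitude characters are unchanged.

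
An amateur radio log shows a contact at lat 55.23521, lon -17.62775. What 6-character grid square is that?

Shift to the Maidenhead origin (180°W, 90°S): lon 162.3723, lat 145.2352.
Field (20°×10°, letters A–R): lon ⌊162.3723/20⌋ = 8 → I; lat ⌊145.2352/10⌋ = 14 → O.
Square (2°×1°, digits 0–9): lon ⌊2.3723/2⌋ = 1; lat ⌊5.2352/1⌋ = 5.
Subsquare (5′×2.5′, letters a–x): lon ⌊0.3723/0.0833333⌋ = 4 → e; lat ⌊0.2352/0.0416667⌋ = 5 → f.

IO15ef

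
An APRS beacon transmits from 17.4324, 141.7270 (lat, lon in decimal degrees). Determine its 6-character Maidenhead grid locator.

Add 180° to longitude and 90° to latitude: 321.7270, 107.4324.
Field: 321.7270/20 → 16 → Q, 107.4324/10 → 10 → K; chars QK.
Square: 1.7270/2 → 0, 7.4324/1 → 7; chars 07.
Subsquare: 1.7270/0.0833333 → 20 → u, 0.4324/0.0416667 → 10 → k; chars uk.

QK07uk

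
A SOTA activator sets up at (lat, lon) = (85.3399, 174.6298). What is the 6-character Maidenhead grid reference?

RR75hi

Shift to the Maidenhead origin (180°W, 90°S): lon 354.6298, lat 175.3399.
Field: 354.6298/20 → 17 → R, 175.3399/10 → 17 → R; chars RR.
Square: 14.6298/2 → 7, 5.3399/1 → 5; chars 75.
Subsquare: 0.6298/0.0833333 → 7 → h, 0.3399/0.0416667 → 8 → i; chars hi.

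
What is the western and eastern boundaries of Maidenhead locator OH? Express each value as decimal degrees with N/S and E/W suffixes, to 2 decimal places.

Field O=14, H=7: +14·20° lon, +7·10° lat → SW at lon 100°, lat -20°.
Cell spans 20° lon × 10° lat.
west 100.00° E, east 120.00° E.

100.00° E, 120.00° E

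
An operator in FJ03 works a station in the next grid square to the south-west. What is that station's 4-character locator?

Longitude square 0; −1 → -1, wraps to 9, carry into field.
Longitude field F = 5; −1 → 4 = E.
Latitude square 3; −1 → 2.

EJ92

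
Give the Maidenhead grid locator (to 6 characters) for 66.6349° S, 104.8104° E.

OC23ji

Shift to the Maidenhead origin (180°W, 90°S): lon 284.8104, lat 23.3651.
Field: 284.8104/20 → 14 → O, 23.3651/10 → 2 → C; chars OC.
Square: 4.8104/2 → 2, 3.3651/1 → 3; chars 23.
Subsquare: 0.8104/0.0833333 → 9 → j, 0.3651/0.0416667 → 8 → i; chars ji.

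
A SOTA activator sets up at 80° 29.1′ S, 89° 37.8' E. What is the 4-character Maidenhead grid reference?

NA49

Offset from 180°W / 90°S: lon 269.63°, lat 9.52°.
Field: lon ⌊269.63/20⌋ = 13 → N; lat ⌊9.52/10⌋ = 0 → A.
Square: lon ⌊9.63/2⌋ = 4; lat ⌊9.52/1⌋ = 9.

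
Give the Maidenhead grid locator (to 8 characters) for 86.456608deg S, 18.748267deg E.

JA93in90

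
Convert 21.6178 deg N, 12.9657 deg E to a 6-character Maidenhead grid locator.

JL61lo

Offset from 180°W / 90°S: lon 192.9657°, lat 111.6178°.
Field: lon ⌊192.9657/20⌋ = 9 → J; lat ⌊111.6178/10⌋ = 11 → L.
Square: lon ⌊12.9657/2⌋ = 6; lat ⌊1.6178/1⌋ = 1.
Subsquare: lon ⌊0.9657/0.0833333⌋ = 11 → l; lat ⌊0.6178/0.0416667⌋ = 14 → o.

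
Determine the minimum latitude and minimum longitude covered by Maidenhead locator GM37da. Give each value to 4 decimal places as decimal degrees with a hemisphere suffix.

37.0000° N, 53.7500° W

Field G=6, M=12: +6·20° lon, +12·10° lat → SW at lon -60°, lat 30°.
Square 3, 7: +3·2° lon, +7·1° lat → SW at lon -54°, lat 37°.
Subsquare d=3, a=0: +3·0.0833333° lon, +0·0.0416667° lat → SW at lon -53.75°, lat 37°.
latitude 37.0000° N, longitude 53.7500° W.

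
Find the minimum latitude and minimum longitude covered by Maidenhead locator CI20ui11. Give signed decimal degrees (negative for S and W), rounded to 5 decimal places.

-9.66250, -134.32500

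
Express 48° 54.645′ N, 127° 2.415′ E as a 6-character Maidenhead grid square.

PN38mv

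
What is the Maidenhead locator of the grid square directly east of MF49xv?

Longitude subsquare x = 23; +1 → 24, wraps to 0 = a, carry into square.
Longitude square 4; +1 → 5.
The latitude characters are unchanged.

MF59av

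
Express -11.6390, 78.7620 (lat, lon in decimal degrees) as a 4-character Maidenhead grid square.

Add 180° to longitude and 90° to latitude: 258.76, 78.36.
Field (20°×10°, letters A–R): lon ⌊258.76/20⌋ = 12 → M; lat ⌊78.36/10⌋ = 7 → H.
Square (2°×1°, digits 0–9): lon ⌊18.76/2⌋ = 9; lat ⌊8.36/1⌋ = 8.

MH98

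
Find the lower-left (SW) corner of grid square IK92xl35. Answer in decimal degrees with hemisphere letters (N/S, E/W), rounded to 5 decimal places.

12.47917° N, 0.05833° W

Field I=8, K=10: +8·20° lon, +10·10° lat → SW at lon -20°, lat 10°.
Square 9, 2: +9·2° lon, +2·1° lat → SW at lon -2°, lat 12°.
Subsquare x=23, l=11: +23·0.0833333° lon, +11·0.0416667° lat → SW at lon -0.0833333°, lat 12.4583°.
Extended square 3, 5: +3·0.00833333° lon, +5·0.00416667° lat → SW at lon -0.0583333°, lat 12.4792°.
latitude 12.47917° N, longitude 0.05833° W.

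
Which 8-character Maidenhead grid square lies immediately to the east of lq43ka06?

Longitude extended square 0; +1 → 1.
The latitude characters are unchanged.

LQ43ka16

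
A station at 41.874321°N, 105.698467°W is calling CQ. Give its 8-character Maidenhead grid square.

Offset from 180°W / 90°S: lon 74.30153°, lat 131.87432°.
Field: lon ⌊74.30153/20⌋ = 3 → D; lat ⌊131.87432/10⌋ = 13 → N.
Square: lon ⌊14.30153/2⌋ = 7; lat ⌊1.87432/1⌋ = 1.
Subsquare: lon ⌊0.30153/0.0833333⌋ = 3 → d; lat ⌊0.87432/0.0416667⌋ = 20 → u.
Extended square: lon ⌊0.05153/0.00833333⌋ = 6; lat ⌊0.04099/0.00416667⌋ = 9.

DN71du69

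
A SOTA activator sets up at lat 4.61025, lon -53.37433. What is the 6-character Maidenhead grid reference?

Add 180° to longitude and 90° to latitude: 126.6257, 94.6102.
Field: 126.6257/20 → 6 → G, 94.6102/10 → 9 → J; chars GJ.
Square: 6.6257/2 → 3, 4.6102/1 → 4; chars 34.
Subsquare: 0.6257/0.0833333 → 7 → h, 0.6102/0.0416667 → 14 → o; chars ho.

GJ34ho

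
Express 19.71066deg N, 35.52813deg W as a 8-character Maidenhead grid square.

HK29fr60

Add 180° to longitude and 90° to latitude: 144.47187, 109.71066.
Field (20°×10°, letters A–R): lon ⌊144.47187/20⌋ = 7 → H; lat ⌊109.71066/10⌋ = 10 → K.
Square (2°×1°, digits 0–9): lon ⌊4.47187/2⌋ = 2; lat ⌊9.71066/1⌋ = 9.
Subsquare (5′×2.5′, letters a–x): lon ⌊0.47187/0.0833333⌋ = 5 → f; lat ⌊0.71066/0.0416667⌋ = 17 → r.
Extended square (30″×15″, digits 0–9): lon ⌊0.05520/0.00833333⌋ = 6; lat ⌊0.00233/0.00416667⌋ = 0.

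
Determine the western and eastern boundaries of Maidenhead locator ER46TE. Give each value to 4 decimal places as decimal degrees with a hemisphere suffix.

Field E=4, R=17: +4·20° lon, +17·10° lat → SW at lon -100°, lat 80°.
Square 4, 6: +4·2° lon, +6·1° lat → SW at lon -92°, lat 86°.
Subsquare t=19, e=4: +19·0.0833333° lon, +4·0.0416667° lat → SW at lon -90.4167°, lat 86.1667°.
Cell spans 0.0833333° lon × 0.0416667° lat.
west 90.4167° W, east 90.3333° W.

90.4167° W, 90.3333° W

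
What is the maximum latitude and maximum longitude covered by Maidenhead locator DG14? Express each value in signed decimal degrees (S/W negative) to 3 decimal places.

-25.000, -116.000

Field D=3, G=6: +3·20° lon, +6·10° lat → SW at lon -120°, lat -30°.
Square 1, 4: +1·2° lon, +4·1° lat → SW at lon -118°, lat -26°.
Cell spans 2° lon × 1° lat. NE corner is SW corner plus one full cell.
latitude -25.000, longitude -116.000.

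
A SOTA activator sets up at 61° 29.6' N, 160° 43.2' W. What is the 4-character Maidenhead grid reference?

AP91

Add 180° to longitude and 90° to latitude: 19.28, 151.49.
Field: lon ⌊19.28/20⌋ = 0 → A; lat ⌊151.49/10⌋ = 15 → P.
Square: lon ⌊19.28/2⌋ = 9; lat ⌊1.49/1⌋ = 1.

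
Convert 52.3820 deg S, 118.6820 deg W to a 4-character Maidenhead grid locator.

DD07

Offset from 180°W / 90°S: lon 61.32°, lat 37.62°.
Field: 61.32/20 → 3 → D, 37.62/10 → 3 → D; chars DD.
Square: 1.32/2 → 0, 7.62/1 → 7; chars 07.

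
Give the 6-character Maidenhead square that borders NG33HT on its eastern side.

Longitude subsquare h = 7; +1 → 8 = i.
The latitude characters are unchanged.

NG33it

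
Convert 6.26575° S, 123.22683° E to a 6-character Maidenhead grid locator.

PI13or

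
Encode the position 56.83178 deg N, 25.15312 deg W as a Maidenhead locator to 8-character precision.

HO76kt19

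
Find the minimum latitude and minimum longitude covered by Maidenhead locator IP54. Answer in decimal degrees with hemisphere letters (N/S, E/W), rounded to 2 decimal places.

64.00° N, 10.00° W

Field I=8, P=15: +8·20° lon, +15·10° lat → SW at lon -20°, lat 60°.
Square 5, 4: +5·2° lon, +4·1° lat → SW at lon -10°, lat 64°.
latitude 64.00° N, longitude 10.00° W.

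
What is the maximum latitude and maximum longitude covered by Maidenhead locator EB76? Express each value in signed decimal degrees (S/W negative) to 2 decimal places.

Field E=4, B=1: +4·20° lon, +1·10° lat → SW at lon -100°, lat -80°.
Square 7, 6: +7·2° lon, +6·1° lat → SW at lon -86°, lat -74°.
Cell spans 2° lon × 1° lat. NE corner is SW corner plus one full cell.
latitude -73.00, longitude -84.00.

-73.00, -84.00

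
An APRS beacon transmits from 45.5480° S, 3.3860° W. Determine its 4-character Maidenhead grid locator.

IE84

Offset from 180°W / 90°S: lon 176.61°, lat 44.45°.
Field (20°×10°, letters A–R): lon ⌊176.61/20⌋ = 8 → I; lat ⌊44.45/10⌋ = 4 → E.
Square (2°×1°, digits 0–9): lon ⌊16.61/2⌋ = 8; lat ⌊4.45/1⌋ = 4.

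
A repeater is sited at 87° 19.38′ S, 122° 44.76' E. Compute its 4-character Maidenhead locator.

Offset from 180°W / 90°S: lon 302.75°, lat 2.68°.
Field: lon ⌊302.75/20⌋ = 15 → P; lat ⌊2.68/10⌋ = 0 → A.
Square: lon ⌊2.75/2⌋ = 1; lat ⌊2.68/1⌋ = 2.

PA12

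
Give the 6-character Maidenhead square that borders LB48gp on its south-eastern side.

Longitude subsquare g = 6; +1 → 7 = h.
Latitude subsquare p = 15; −1 → 14 = o.

LB48ho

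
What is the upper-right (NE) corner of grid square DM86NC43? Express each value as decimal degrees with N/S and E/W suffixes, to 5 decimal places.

36.10000° N, 102.87500° W

Field D=3, M=12: +3·20° lon, +12·10° lat → SW at lon -120°, lat 30°.
Square 8, 6: +8·2° lon, +6·1° lat → SW at lon -104°, lat 36°.
Subsquare n=13, c=2: +13·0.0833333° lon, +2·0.0416667° lat → SW at lon -102.917°, lat 36.0833°.
Extended square 4, 3: +4·0.00833333° lon, +3·0.00416667° lat → SW at lon -102.883°, lat 36.0958°.
Cell spans 0.00833333° lon × 0.00416667° lat. NE corner is SW corner plus one full cell.
latitude 36.10000° N, longitude 102.87500° W.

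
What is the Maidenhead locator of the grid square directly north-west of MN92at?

MN82xu

Longitude subsquare a = 0; −1 → -1, wraps to 23 = x, carry into square.
Longitude square 9; −1 → 8.
Latitude subsquare t = 19; +1 → 20 = u.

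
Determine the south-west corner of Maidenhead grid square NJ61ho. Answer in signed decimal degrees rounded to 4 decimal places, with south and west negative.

1.5833, 92.5833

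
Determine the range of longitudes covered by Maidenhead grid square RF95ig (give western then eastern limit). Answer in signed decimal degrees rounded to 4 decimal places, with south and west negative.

178.6667, 178.7500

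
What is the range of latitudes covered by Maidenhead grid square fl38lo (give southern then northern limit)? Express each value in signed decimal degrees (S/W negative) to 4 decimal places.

Field F=5, L=11: +5·20° lon, +11·10° lat → SW at lon -80°, lat 20°.
Square 3, 8: +3·2° lon, +8·1° lat → SW at lon -74°, lat 28°.
Subsquare l=11, o=14: +11·0.0833333° lon, +14·0.0416667° lat → SW at lon -73.0833°, lat 28.5833°.
Cell spans 0.0833333° lon × 0.0416667° lat.
south 28.5833, north 28.6250.

28.5833, 28.6250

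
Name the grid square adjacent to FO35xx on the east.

FO45ax

Longitude subsquare x = 23; +1 → 24, wraps to 0 = a, carry into square.
Longitude square 3; +1 → 4.
The latitude characters are unchanged.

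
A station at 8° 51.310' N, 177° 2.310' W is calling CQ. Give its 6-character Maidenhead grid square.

AJ18lu

Offset from 180°W / 90°S: lon 2.9615°, lat 98.8552°.
Field (20°×10°, letters A–R): lon ⌊2.9615/20⌋ = 0 → A; lat ⌊98.8552/10⌋ = 9 → J.
Square (2°×1°, digits 0–9): lon ⌊2.9615/2⌋ = 1; lat ⌊8.8552/1⌋ = 8.
Subsquare (5′×2.5′, letters a–x): lon ⌊0.9615/0.0833333⌋ = 11 → l; lat ⌊0.8552/0.0416667⌋ = 20 → u.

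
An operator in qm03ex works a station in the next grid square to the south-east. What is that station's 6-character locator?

Longitude subsquare e = 4; +1 → 5 = f.
Latitude subsquare x = 23; −1 → 22 = w.

QM03fw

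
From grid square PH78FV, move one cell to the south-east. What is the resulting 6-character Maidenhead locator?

PH78gu

Longitude subsquare f = 5; +1 → 6 = g.
Latitude subsquare v = 21; −1 → 20 = u.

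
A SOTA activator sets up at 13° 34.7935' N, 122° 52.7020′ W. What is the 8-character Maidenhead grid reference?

Shift to the Maidenhead origin (180°W, 90°S): lon 57.12163, lat 103.57989.
Field: 57.12163/20 → 2 → C, 103.57989/10 → 10 → K; chars CK.
Square: 17.12163/2 → 8, 3.57989/1 → 3; chars 83.
Subsquare: 1.12163/0.0833333 → 13 → n, 0.57989/0.0416667 → 13 → n; chars nn.
Extended square: 0.03830/0.00833333 → 4, 0.03823/0.00416667 → 9; chars 49.

CK83nn49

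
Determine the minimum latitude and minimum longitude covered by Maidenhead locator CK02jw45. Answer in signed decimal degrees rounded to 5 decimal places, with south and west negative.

12.93750, -139.21667

Field C=2, K=10: +2·20° lon, +10·10° lat → SW at lon -140°, lat 10°.
Square 0, 2: +0·2° lon, +2·1° lat → SW at lon -140°, lat 12°.
Subsquare j=9, w=22: +9·0.0833333° lon, +22·0.0416667° lat → SW at lon -139.25°, lat 12.9167°.
Extended square 4, 5: +4·0.00833333° lon, +5·0.00416667° lat → SW at lon -139.217°, lat 12.9375°.
latitude 12.93750, longitude -139.21667.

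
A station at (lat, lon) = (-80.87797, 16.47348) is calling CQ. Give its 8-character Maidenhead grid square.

JA89fc69

Shift to the Maidenhead origin (180°W, 90°S): lon 196.47348, lat 9.12203.
Field: 196.47348/20 → 9 → J, 9.12203/10 → 0 → A; chars JA.
Square: 16.47348/2 → 8, 9.12203/1 → 9; chars 89.
Subsquare: 0.47348/0.0833333 → 5 → f, 0.12203/0.0416667 → 2 → c; chars fc.
Extended square: 0.05681/0.00833333 → 6, 0.03870/0.00416667 → 9; chars 69.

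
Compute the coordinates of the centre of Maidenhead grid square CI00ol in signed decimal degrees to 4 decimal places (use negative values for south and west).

-9.5208, -138.7917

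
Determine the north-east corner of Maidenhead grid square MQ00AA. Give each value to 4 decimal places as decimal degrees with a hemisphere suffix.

70.0417° N, 60.0833° E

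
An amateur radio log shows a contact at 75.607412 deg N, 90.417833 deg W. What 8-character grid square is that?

EQ45so95

Shift to the Maidenhead origin (180°W, 90°S): lon 89.58217, lat 165.60741.
Field: lon ⌊89.58217/20⌋ = 4 → E; lat ⌊165.60741/10⌋ = 16 → Q.
Square: lon ⌊9.58217/2⌋ = 4; lat ⌊5.60741/1⌋ = 5.
Subsquare: lon ⌊1.58217/0.0833333⌋ = 18 → s; lat ⌊0.60741/0.0416667⌋ = 14 → o.
Extended square: lon ⌊0.08217/0.00833333⌋ = 9; lat ⌊0.02408/0.00416667⌋ = 5.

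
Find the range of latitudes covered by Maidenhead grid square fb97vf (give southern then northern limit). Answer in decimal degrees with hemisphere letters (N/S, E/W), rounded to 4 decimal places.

Field F=5, B=1: +5·20° lon, +1·10° lat → SW at lon -80°, lat -80°.
Square 9, 7: +9·2° lon, +7·1° lat → SW at lon -62°, lat -73°.
Subsquare v=21, f=5: +21·0.0833333° lon, +5·0.0416667° lat → SW at lon -60.25°, lat -72.7917°.
Cell spans 0.0833333° lon × 0.0416667° lat.
south 72.7917° S, north 72.7500° S.

72.7917° S, 72.7500° S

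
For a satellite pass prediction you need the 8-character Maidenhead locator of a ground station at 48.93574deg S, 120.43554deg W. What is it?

CE91sb75

Offset from 180°W / 90°S: lon 59.56446°, lat 41.06426°.
Field: lon ⌊59.56446/20⌋ = 2 → C; lat ⌊41.06426/10⌋ = 4 → E.
Square: lon ⌊19.56446/2⌋ = 9; lat ⌊1.06426/1⌋ = 1.
Subsquare: lon ⌊1.56446/0.0833333⌋ = 18 → s; lat ⌊0.06426/0.0416667⌋ = 1 → b.
Extended square: lon ⌊0.06446/0.00833333⌋ = 7; lat ⌊0.02259/0.00416667⌋ = 5.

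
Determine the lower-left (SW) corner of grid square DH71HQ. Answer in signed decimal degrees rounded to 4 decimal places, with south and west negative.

-18.3333, -105.4167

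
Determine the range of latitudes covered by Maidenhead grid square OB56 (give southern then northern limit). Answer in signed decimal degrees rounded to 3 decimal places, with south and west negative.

Field O=14, B=1: +14·20° lon, +1·10° lat → SW at lon 100°, lat -80°.
Square 5, 6: +5·2° lon, +6·1° lat → SW at lon 110°, lat -74°.
Cell spans 2° lon × 1° lat.
south -74.000, north -73.000.

-74.000, -73.000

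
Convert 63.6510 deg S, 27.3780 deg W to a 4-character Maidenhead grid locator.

HC66

Offset from 180°W / 90°S: lon 152.62°, lat 26.35°.
Field (20°×10°, letters A–R): lon ⌊152.62/20⌋ = 7 → H; lat ⌊26.35/10⌋ = 2 → C.
Square (2°×1°, digits 0–9): lon ⌊12.62/2⌋ = 6; lat ⌊6.35/1⌋ = 6.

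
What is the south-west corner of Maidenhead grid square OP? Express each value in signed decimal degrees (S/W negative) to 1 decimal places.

60.0, 100.0

Field O=14, P=15: +14·20° lon, +15·10° lat → SW at lon 100°, lat 60°.
latitude 60.0, longitude 100.0.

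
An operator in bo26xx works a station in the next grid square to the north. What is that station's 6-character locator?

BO27xa

Latitude subsquare x = 23; +1 → 24, wraps to 0 = a, carry into square.
Latitude square 6; +1 → 7.
The longitude characters are unchanged.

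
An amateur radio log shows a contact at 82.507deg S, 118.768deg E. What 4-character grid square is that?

OA97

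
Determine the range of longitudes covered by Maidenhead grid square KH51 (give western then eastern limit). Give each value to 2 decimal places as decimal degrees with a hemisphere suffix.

30.00° E, 32.00° E

Field K=10, H=7: +10·20° lon, +7·10° lat → SW at lon 20°, lat -20°.
Square 5, 1: +5·2° lon, +1·1° lat → SW at lon 30°, lat -19°.
Cell spans 2° lon × 1° lat.
west 30.00° E, east 32.00° E.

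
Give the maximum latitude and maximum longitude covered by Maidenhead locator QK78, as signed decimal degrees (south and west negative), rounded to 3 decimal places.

19.000, 156.000

Field Q=16, K=10: +16·20° lon, +10·10° lat → SW at lon 140°, lat 10°.
Square 7, 8: +7·2° lon, +8·1° lat → SW at lon 154°, lat 18°.
Cell spans 2° lon × 1° lat. NE corner is SW corner plus one full cell.
latitude 19.000, longitude 156.000.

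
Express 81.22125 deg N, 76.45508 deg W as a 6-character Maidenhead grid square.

FR11sf

Offset from 180°W / 90°S: lon 103.5449°, lat 171.2212°.
Field (20°×10°, letters A–R): 103.5449/20 → 5 → F, 171.2212/10 → 17 → R; chars FR.
Square (2°×1°, digits 0–9): 3.5449/2 → 1, 1.2212/1 → 1; chars 11.
Subsquare (5′×2.5′, letters a–x): 1.5449/0.0833333 → 18 → s, 0.2212/0.0416667 → 5 → f; chars sf.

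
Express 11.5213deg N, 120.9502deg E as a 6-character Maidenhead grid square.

PK01lm

Add 180° to longitude and 90° to latitude: 300.9502, 101.5213.
Field: lon ⌊300.9502/20⌋ = 15 → P; lat ⌊101.5213/10⌋ = 10 → K.
Square: lon ⌊0.9502/2⌋ = 0; lat ⌊1.5213/1⌋ = 1.
Subsquare: lon ⌊0.9502/0.0833333⌋ = 11 → l; lat ⌊0.5213/0.0416667⌋ = 12 → m.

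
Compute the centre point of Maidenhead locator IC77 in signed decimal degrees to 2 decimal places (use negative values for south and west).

-62.50, -5.00

Field I=8, C=2: +8·20° lon, +2·10° lat → SW at lon -20°, lat -70°.
Square 7, 7: +7·2° lon, +7·1° lat → SW at lon -6°, lat -63°.
Cell spans 2° lon × 1° lat. Centre is SW corner plus half of each.
latitude -62.50, longitude -5.00.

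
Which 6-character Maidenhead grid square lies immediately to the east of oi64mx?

OI64nx

Longitude subsquare m = 12; +1 → 13 = n.
The latitude characters are unchanged.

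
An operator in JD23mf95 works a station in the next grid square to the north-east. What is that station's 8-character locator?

JD23nf06

Longitude extended square 9; +1 → 10, wraps to 0, carry into subsquare.
Longitude subsquare m = 12; +1 → 13 = n.
Latitude extended square 5; +1 → 6.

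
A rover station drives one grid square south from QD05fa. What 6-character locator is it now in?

QD04fx

Latitude subsquare a = 0; −1 → -1, wraps to 23 = x, carry into square.
Latitude square 5; −1 → 4.
The longitude characters are unchanged.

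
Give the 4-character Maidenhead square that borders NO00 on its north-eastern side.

Longitude square 0; +1 → 1.
Latitude square 0; +1 → 1.

NO11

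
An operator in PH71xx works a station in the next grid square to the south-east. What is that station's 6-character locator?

Longitude subsquare x = 23; +1 → 24, wraps to 0 = a, carry into square.
Longitude square 7; +1 → 8.
Latitude subsquare x = 23; −1 → 22 = w.

PH81aw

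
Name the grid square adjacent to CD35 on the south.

CD34

Latitude square 5; −1 → 4.
The longitude characters are unchanged.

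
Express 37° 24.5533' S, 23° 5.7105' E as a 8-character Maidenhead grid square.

Shift to the Maidenhead origin (180°W, 90°S): lon 203.09518, lat 52.59078.
Field: lon ⌊203.09518/20⌋ = 10 → K; lat ⌊52.59078/10⌋ = 5 → F.
Square: lon ⌊3.09518/2⌋ = 1; lat ⌊2.59078/1⌋ = 2.
Subsquare: lon ⌊1.09518/0.0833333⌋ = 13 → n; lat ⌊0.59078/0.0416667⌋ = 14 → o.
Extended square: lon ⌊0.01184/0.00833333⌋ = 1; lat ⌊0.00744/0.00416667⌋ = 1.

KF12no11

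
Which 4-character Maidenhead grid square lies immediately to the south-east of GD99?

Longitude square 9; +1 → 10, wraps to 0, carry into field.
Longitude field G = 6; +1 → 7 = H.
Latitude square 9; −1 → 8.

HD08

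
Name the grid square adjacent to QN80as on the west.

QN70xs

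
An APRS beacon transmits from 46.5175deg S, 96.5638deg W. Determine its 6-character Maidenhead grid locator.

Add 180° to longitude and 90° to latitude: 83.4362, 43.4825.
Field: lon ⌊83.4362/20⌋ = 4 → E; lat ⌊43.4825/10⌋ = 4 → E.
Square: lon ⌊3.4362/2⌋ = 1; lat ⌊3.4825/1⌋ = 3.
Subsquare: lon ⌊1.4362/0.0833333⌋ = 17 → r; lat ⌊0.4825/0.0416667⌋ = 11 → l.

EE13rl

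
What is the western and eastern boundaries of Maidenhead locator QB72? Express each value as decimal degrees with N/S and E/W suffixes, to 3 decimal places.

Field Q=16, B=1: +16·20° lon, +1·10° lat → SW at lon 140°, lat -80°.
Square 7, 2: +7·2° lon, +2·1° lat → SW at lon 154°, lat -78°.
Cell spans 2° lon × 1° lat.
west 154.000° E, east 156.000° E.

154.000° E, 156.000° E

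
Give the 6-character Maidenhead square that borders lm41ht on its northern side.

LM41hu

Latitude subsquare t = 19; +1 → 20 = u.
The longitude characters are unchanged.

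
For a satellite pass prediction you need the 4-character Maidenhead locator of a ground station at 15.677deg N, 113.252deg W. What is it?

DK35

Add 180° to longitude and 90° to latitude: 66.75, 105.68.
Field: lon ⌊66.75/20⌋ = 3 → D; lat ⌊105.68/10⌋ = 10 → K.
Square: lon ⌊6.75/2⌋ = 3; lat ⌊5.68/1⌋ = 5.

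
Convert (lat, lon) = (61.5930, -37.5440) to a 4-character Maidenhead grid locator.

Offset from 180°W / 90°S: lon 142.46°, lat 151.59°.
Field: 142.46/20 → 7 → H, 151.59/10 → 15 → P; chars HP.
Square: 2.46/2 → 1, 1.59/1 → 1; chars 11.

HP11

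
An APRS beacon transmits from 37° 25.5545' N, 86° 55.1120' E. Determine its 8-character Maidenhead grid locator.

Add 180° to longitude and 90° to latitude: 266.91853, 127.42591.
Field: lon ⌊266.91853/20⌋ = 13 → N; lat ⌊127.42591/10⌋ = 12 → M.
Square: lon ⌊6.91853/2⌋ = 3; lat ⌊7.42591/1⌋ = 7.
Subsquare: lon ⌊0.91853/0.0833333⌋ = 11 → l; lat ⌊0.42591/0.0416667⌋ = 10 → k.
Extended square: lon ⌊0.00187/0.00833333⌋ = 0; lat ⌊0.00924/0.00416667⌋ = 2.

NM37lk02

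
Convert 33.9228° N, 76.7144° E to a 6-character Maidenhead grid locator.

MM83iw

Shift to the Maidenhead origin (180°W, 90°S): lon 256.7144, lat 123.9228.
Field (20°×10°, letters A–R): 256.7144/20 → 12 → M, 123.9228/10 → 12 → M; chars MM.
Square (2°×1°, digits 0–9): 16.7144/2 → 8, 3.9228/1 → 3; chars 83.
Subsquare (5′×2.5′, letters a–x): 0.7144/0.0833333 → 8 → i, 0.9228/0.0416667 → 22 → w; chars iw.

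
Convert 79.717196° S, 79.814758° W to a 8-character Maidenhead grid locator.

FB00cg27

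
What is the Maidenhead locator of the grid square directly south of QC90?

Latitude square 0; −1 → -1, wraps to 9, carry into field.
Latitude field C = 2; −1 → 1 = B.
The longitude characters are unchanged.

QB99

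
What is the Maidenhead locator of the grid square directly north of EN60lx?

EN61la

Latitude subsquare x = 23; +1 → 24, wraps to 0 = a, carry into square.
Latitude square 0; +1 → 1.
The longitude characters are unchanged.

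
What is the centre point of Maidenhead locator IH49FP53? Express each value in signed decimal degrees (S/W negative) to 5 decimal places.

Field I=8, H=7: +8·20° lon, +7·10° lat → SW at lon -20°, lat -20°.
Square 4, 9: +4·2° lon, +9·1° lat → SW at lon -12°, lat -11°.
Subsquare f=5, p=15: +5·0.0833333° lon, +15·0.0416667° lat → SW at lon -11.5833°, lat -10.375°.
Extended square 5, 3: +5·0.00833333° lon, +3·0.00416667° lat → SW at lon -11.5417°, lat -10.3625°.
Cell spans 0.00833333° lon × 0.00416667° lat. Centre is SW corner plus half of each.
latitude -10.36042, longitude -11.53750.

-10.36042, -11.53750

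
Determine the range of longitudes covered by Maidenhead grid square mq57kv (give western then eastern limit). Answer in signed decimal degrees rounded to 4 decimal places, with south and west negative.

70.8333, 70.9167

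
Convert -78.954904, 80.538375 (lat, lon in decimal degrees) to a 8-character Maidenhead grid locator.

NB01gb40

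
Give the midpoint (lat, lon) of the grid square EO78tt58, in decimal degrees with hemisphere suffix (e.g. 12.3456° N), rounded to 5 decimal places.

Field E=4, O=14: +4·20° lon, +14·10° lat → SW at lon -100°, lat 50°.
Square 7, 8: +7·2° lon, +8·1° lat → SW at lon -86°, lat 58°.
Subsquare t=19, t=19: +19·0.0833333° lon, +19·0.0416667° lat → SW at lon -84.4167°, lat 58.7917°.
Extended square 5, 8: +5·0.00833333° lon, +8·0.00416667° lat → SW at lon -84.375°, lat 58.825°.
Cell spans 0.00833333° lon × 0.00416667° lat. Centre is SW corner plus half of each.
latitude 58.82708° N, longitude 84.37083° W.

58.82708° N, 84.37083° W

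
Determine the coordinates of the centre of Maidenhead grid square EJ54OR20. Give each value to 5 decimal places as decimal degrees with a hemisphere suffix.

4.71042° N, 88.81250° W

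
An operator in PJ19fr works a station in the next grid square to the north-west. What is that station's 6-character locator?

PJ19es

Longitude subsquare f = 5; −1 → 4 = e.
Latitude subsquare r = 17; +1 → 18 = s.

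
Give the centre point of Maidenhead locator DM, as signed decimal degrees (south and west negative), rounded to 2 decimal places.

35.00, -110.00

Field D=3, M=12: +3·20° lon, +12·10° lat → SW at lon -120°, lat 30°.
Cell spans 20° lon × 10° lat. Centre is SW corner plus half of each.
latitude 35.00, longitude -110.00.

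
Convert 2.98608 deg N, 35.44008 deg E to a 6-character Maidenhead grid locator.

Offset from 180°W / 90°S: lon 215.4401°, lat 92.9861°.
Field: lon ⌊215.4401/20⌋ = 10 → K; lat ⌊92.9861/10⌋ = 9 → J.
Square: lon ⌊15.4401/2⌋ = 7; lat ⌊2.9861/1⌋ = 2.
Subsquare: lon ⌊1.4401/0.0833333⌋ = 17 → r; lat ⌊0.9861/0.0416667⌋ = 23 → x.

KJ72rx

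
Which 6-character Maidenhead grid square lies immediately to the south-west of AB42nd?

AB42mc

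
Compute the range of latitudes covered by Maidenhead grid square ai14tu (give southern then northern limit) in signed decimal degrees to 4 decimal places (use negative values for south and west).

Field A=0, I=8: +0·20° lon, +8·10° lat → SW at lon -180°, lat -10°.
Square 1, 4: +1·2° lon, +4·1° lat → SW at lon -178°, lat -6°.
Subsquare t=19, u=20: +19·0.0833333° lon, +20·0.0416667° lat → SW at lon -176.417°, lat -5.16667°.
Cell spans 0.0833333° lon × 0.0416667° lat.
south -5.1667, north -5.1250.

-5.1667, -5.1250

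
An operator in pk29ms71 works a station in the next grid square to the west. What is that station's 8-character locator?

Longitude extended square 7; −1 → 6.
The latitude characters are unchanged.

PK29ms61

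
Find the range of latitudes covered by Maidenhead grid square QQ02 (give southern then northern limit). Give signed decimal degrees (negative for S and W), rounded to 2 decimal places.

72.00, 73.00

Field Q=16, Q=16: +16·20° lon, +16·10° lat → SW at lon 140°, lat 70°.
Square 0, 2: +0·2° lon, +2·1° lat → SW at lon 140°, lat 72°.
Cell spans 2° lon × 1° lat.
south 72.00, north 73.00.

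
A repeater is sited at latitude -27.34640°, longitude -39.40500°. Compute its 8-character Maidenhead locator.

HG02hp16

Offset from 180°W / 90°S: lon 140.59500°, lat 62.65360°.
Field: 140.59500/20 → 7 → H, 62.65360/10 → 6 → G; chars HG.
Square: 0.59500/2 → 0, 2.65360/1 → 2; chars 02.
Subsquare: 0.59500/0.0833333 → 7 → h, 0.65360/0.0416667 → 15 → p; chars hp.
Extended square: 0.01167/0.00833333 → 1, 0.02860/0.00416667 → 6; chars 16.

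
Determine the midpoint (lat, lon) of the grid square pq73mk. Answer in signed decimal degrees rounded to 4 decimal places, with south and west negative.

Field P=15, Q=16: +15·20° lon, +16·10° lat → SW at lon 120°, lat 70°.
Square 7, 3: +7·2° lon, +3·1° lat → SW at lon 134°, lat 73°.
Subsquare m=12, k=10: +12·0.0833333° lon, +10·0.0416667° lat → SW at lon 135°, lat 73.4167°.
Cell spans 0.0833333° lon × 0.0416667° lat. Centre is SW corner plus half of each.
latitude 73.4375, longitude 135.0417.

73.4375, 135.0417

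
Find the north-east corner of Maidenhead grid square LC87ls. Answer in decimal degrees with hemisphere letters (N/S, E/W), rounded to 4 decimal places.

62.2083° S, 57.0000° E

Field L=11, C=2: +11·20° lon, +2·10° lat → SW at lon 40°, lat -70°.
Square 8, 7: +8·2° lon, +7·1° lat → SW at lon 56°, lat -63°.
Subsquare l=11, s=18: +11·0.0833333° lon, +18·0.0416667° lat → SW at lon 56.9167°, lat -62.25°.
Cell spans 0.0833333° lon × 0.0416667° lat. NE corner is SW corner plus one full cell.
latitude 62.2083° S, longitude 57.0000° E.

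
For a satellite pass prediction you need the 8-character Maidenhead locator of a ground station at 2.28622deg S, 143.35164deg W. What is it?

Add 180° to longitude and 90° to latitude: 36.64836, 87.71378.
Field: 36.64836/20 → 1 → B, 87.71378/10 → 8 → I; chars BI.
Square: 16.64836/2 → 8, 7.71378/1 → 7; chars 87.
Subsquare: 0.64836/0.0833333 → 7 → h, 0.71378/0.0416667 → 17 → r; chars hr.
Extended square: 0.06503/0.00833333 → 7, 0.00545/0.00416667 → 1; chars 71.

BI87hr71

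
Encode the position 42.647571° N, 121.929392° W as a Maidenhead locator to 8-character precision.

Shift to the Maidenhead origin (180°W, 90°S): lon 58.07061, lat 132.64757.
Field (20°×10°, letters A–R): 58.07061/20 → 2 → C, 132.64757/10 → 13 → N; chars CN.
Square (2°×1°, digits 0–9): 18.07061/2 → 9, 2.64757/1 → 2; chars 92.
Subsquare (5′×2.5′, letters a–x): 0.07061/0.0833333 → 0 → a, 0.64757/0.0416667 → 15 → p; chars ap.
Extended square (30″×15″, digits 0–9): 0.07061/0.00833333 → 8, 0.02257/0.00416667 → 5; chars 85.

CN92ap85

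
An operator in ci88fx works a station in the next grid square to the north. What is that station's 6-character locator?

CI89fa

Latitude subsquare x = 23; +1 → 24, wraps to 0 = a, carry into square.
Latitude square 8; +1 → 9.
The longitude characters are unchanged.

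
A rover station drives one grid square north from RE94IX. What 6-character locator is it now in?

RE95ia

Latitude subsquare x = 23; +1 → 24, wraps to 0 = a, carry into square.
Latitude square 4; +1 → 5.
The longitude characters are unchanged.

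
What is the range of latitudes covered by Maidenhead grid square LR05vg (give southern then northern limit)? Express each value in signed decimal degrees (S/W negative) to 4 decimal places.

Field L=11, R=17: +11·20° lon, +17·10° lat → SW at lon 40°, lat 80°.
Square 0, 5: +0·2° lon, +5·1° lat → SW at lon 40°, lat 85°.
Subsquare v=21, g=6: +21·0.0833333° lon, +6·0.0416667° lat → SW at lon 41.75°, lat 85.25°.
Cell spans 0.0833333° lon × 0.0416667° lat.
south 85.2500, north 85.2917.

85.2500, 85.2917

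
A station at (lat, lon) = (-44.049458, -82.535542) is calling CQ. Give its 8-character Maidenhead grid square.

Offset from 180°W / 90°S: lon 97.46446°, lat 45.95054°.
Field: 97.46446/20 → 4 → E, 45.95054/10 → 4 → E; chars EE.
Square: 17.46446/2 → 8, 5.95054/1 → 5; chars 85.
Subsquare: 1.46446/0.0833333 → 17 → r, 0.95054/0.0416667 → 22 → w; chars rw.
Extended square: 0.04779/0.00833333 → 5, 0.03388/0.00416667 → 8; chars 58.

EE85rw58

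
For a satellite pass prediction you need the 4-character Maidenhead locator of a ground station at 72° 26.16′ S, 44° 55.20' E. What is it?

Offset from 180°W / 90°S: lon 224.92°, lat 17.56°.
Field: 224.92/20 → 11 → L, 17.56/10 → 1 → B; chars LB.
Square: 4.92/2 → 2, 7.56/1 → 7; chars 27.

LB27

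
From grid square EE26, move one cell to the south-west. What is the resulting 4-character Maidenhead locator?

EE15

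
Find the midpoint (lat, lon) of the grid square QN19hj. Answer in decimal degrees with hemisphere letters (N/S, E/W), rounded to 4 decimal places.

49.3958° N, 142.6250° E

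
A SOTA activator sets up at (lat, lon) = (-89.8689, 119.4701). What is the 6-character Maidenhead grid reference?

OA90rd

Shift to the Maidenhead origin (180°W, 90°S): lon 299.4701, lat 0.1311.
Field: 299.4701/20 → 14 → O, 0.1311/10 → 0 → A; chars OA.
Square: 19.4701/2 → 9, 0.1311/1 → 0; chars 90.
Subsquare: 1.4701/0.0833333 → 17 → r, 0.1311/0.0416667 → 3 → d; chars rd.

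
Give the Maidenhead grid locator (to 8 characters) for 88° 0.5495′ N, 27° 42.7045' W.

HR68da42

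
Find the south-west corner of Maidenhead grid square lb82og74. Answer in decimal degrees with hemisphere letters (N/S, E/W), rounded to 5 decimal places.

77.73333° S, 57.22500° E

Field L=11, B=1: +11·20° lon, +1·10° lat → SW at lon 40°, lat -80°.
Square 8, 2: +8·2° lon, +2·1° lat → SW at lon 56°, lat -78°.
Subsquare o=14, g=6: +14·0.0833333° lon, +6·0.0416667° lat → SW at lon 57.1667°, lat -77.75°.
Extended square 7, 4: +7·0.00833333° lon, +4·0.00416667° lat → SW at lon 57.225°, lat -77.7333°.
latitude 77.73333° S, longitude 57.22500° E.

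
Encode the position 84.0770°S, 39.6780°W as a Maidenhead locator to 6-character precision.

Offset from 180°W / 90°S: lon 140.3220°, lat 5.9230°.
Field: 140.3220/20 → 7 → H, 5.9230/10 → 0 → A; chars HA.
Square: 0.3220/2 → 0, 5.9230/1 → 5; chars 05.
Subsquare: 0.3220/0.0833333 → 3 → d, 0.9230/0.0416667 → 22 → w; chars dw.

HA05dw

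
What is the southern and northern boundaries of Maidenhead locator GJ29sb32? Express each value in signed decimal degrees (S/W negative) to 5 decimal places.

Field G=6, J=9: +6·20° lon, +9·10° lat → SW at lon -60°, lat 0°.
Square 2, 9: +2·2° lon, +9·1° lat → SW at lon -56°, lat 9°.
Subsquare s=18, b=1: +18·0.0833333° lon, +1·0.0416667° lat → SW at lon -54.5°, lat 9.04167°.
Extended square 3, 2: +3·0.00833333° lon, +2·0.00416667° lat → SW at lon -54.475°, lat 9.05°.
Cell spans 0.00833333° lon × 0.00416667° lat.
south 9.05000, north 9.05417.

9.05000, 9.05417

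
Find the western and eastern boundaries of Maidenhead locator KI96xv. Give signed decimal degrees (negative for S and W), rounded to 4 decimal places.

39.9167, 40.0000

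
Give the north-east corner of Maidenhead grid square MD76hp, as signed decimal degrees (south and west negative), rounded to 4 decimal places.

Field M=12, D=3: +12·20° lon, +3·10° lat → SW at lon 60°, lat -60°.
Square 7, 6: +7·2° lon, +6·1° lat → SW at lon 74°, lat -54°.
Subsquare h=7, p=15: +7·0.0833333° lon, +15·0.0416667° lat → SW at lon 74.5833°, lat -53.375°.
Cell spans 0.0833333° lon × 0.0416667° lat. NE corner is SW corner plus one full cell.
latitude -53.3333, longitude 74.6667.

-53.3333, 74.6667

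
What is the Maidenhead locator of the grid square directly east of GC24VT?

GC24wt

Longitude subsquare v = 21; +1 → 22 = w.
The latitude characters are unchanged.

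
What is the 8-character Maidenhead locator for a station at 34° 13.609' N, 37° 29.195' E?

KM84rf84

Shift to the Maidenhead origin (180°W, 90°S): lon 217.48658, lat 124.22682.
Field: lon ⌊217.48658/20⌋ = 10 → K; lat ⌊124.22682/10⌋ = 12 → M.
Square: lon ⌊17.48658/2⌋ = 8; lat ⌊4.22682/1⌋ = 4.
Subsquare: lon ⌊1.48658/0.0833333⌋ = 17 → r; lat ⌊0.22682/0.0416667⌋ = 5 → f.
Extended square: lon ⌊0.06992/0.00833333⌋ = 8; lat ⌊0.01848/0.00416667⌋ = 4.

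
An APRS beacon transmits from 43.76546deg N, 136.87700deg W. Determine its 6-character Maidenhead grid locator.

Add 180° to longitude and 90° to latitude: 43.1230, 133.7655.
Field: 43.1230/20 → 2 → C, 133.7655/10 → 13 → N; chars CN.
Square: 3.1230/2 → 1, 3.7655/1 → 3; chars 13.
Subsquare: 1.1230/0.0833333 → 13 → n, 0.7655/0.0416667 → 18 → s; chars ns.

CN13ns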